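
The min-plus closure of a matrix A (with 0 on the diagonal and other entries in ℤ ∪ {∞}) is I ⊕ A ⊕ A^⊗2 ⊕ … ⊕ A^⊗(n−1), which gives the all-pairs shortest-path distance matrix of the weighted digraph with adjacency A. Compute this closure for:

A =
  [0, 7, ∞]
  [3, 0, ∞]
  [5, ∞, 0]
Closure =
  [0, 7, ∞]
  [3, 0, ∞]
  [5, 12, 0]

This is the Floyd-Warshall all-pairs shortest-path computation. For each intermediate vertex k = 0, 1, …, 2, update dist[i][j] ← min(dist[i][j], dist[i][k] + dist[k][j]). The final matrix gives, for each (i, j), the minimum total weight of any directed path from i to j (possibly empty when i = j).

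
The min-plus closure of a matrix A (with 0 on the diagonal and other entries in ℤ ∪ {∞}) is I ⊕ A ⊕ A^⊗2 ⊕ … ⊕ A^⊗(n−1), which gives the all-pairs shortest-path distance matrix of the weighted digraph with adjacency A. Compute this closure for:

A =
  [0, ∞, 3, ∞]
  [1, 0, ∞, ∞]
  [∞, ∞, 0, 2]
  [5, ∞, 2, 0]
Closure =
  [0, ∞, 3, 5]
  [1, 0, 4, 6]
  [7, ∞, 0, 2]
  [5, ∞, 2, 0]

This is the Floyd-Warshall all-pairs shortest-path computation. For each intermediate vertex k = 0, 1, …, 3, update dist[i][j] ← min(dist[i][j], dist[i][k] + dist[k][j]). The final matrix gives, for each (i, j), the minimum total weight of any directed path from i to j (possibly empty when i = j).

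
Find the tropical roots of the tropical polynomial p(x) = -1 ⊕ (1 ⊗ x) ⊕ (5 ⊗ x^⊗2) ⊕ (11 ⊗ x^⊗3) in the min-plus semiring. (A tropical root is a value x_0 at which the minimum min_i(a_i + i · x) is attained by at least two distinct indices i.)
Roots: {-6, -4, -2}

Each tropical root is a break point of the lower envelope of the lines y = a_i + i · x (there are 4 lines, with slopes 0, 1, ..., 3). Only the lines that attain the minimum somewhere contribute to roots; other lines are dominated. Here the surviving (envelope) indices are i = 3, i = 2, i = 1, i = 0.
Intersections between consecutive envelope lines give the roots: for adjacent envelope indices i < j the intersection is x = (a_i − a_j) / (j − i). Reading off the sorted break points: {-6, -4, -2}.
Verification: at each break x_0, at least two indices attain the minimum of min_i(a_i + i · x_0).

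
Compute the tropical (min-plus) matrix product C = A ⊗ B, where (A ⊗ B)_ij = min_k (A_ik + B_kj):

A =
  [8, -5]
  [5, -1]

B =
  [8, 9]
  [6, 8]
A ⊗ B =
  [1, 3]
  [5, 7]

Apply the min-plus product entry-by-entry:
  C[0][0] = min over k of (A[0][0] + B[0][0] = 8 + 8 = 16, A[0][1] + B[1][0] = -5 + 6 = 1) = 1 (attained at k = 1)
  C[0][1] = min over k of (A[0][0] + B[0][1] = 8 + 9 = 17, A[0][1] + B[1][1] = -5 + 8 = 3) = 3 (attained at k = 1)
  C[1][0] = min over k of (A[1][0] + B[0][0] = 5 + 8 = 13, A[1][1] + B[1][0] = -1 + 6 = 5) = 5 (attained at k = 1)
  C[1][1] = min over k of (A[1][0] + B[0][1] = 5 + 9 = 14, A[1][1] + B[1][1] = -1 + 8 = 7) = 7 (attained at k = 1)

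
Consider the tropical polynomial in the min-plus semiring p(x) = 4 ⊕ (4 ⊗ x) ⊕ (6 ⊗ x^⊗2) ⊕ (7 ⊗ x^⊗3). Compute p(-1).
p(-1) = 3

A tropical monomial a ⊗ x^⊗i evaluates to a + i · x. Evaluating each term at x = -1:
  Term 0 contributes 4 + 0 · -1 = 4
  Term 1 contributes 4 + 1 · -1 = 3
  Term 2 contributes 6 + 2 · -1 = 4
  Term 3 contributes 7 + 3 · -1 = 4
p(-1) = ⊕ of these = min[4, 3, 4, 4] = 3.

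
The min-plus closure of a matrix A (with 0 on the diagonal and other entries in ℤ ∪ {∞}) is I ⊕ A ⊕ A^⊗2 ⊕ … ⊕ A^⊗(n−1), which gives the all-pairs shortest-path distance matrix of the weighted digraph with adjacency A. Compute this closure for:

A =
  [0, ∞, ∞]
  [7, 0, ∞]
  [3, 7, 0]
Closure =
  [0, ∞, ∞]
  [7, 0, ∞]
  [3, 7, 0]

This is the Floyd-Warshall all-pairs shortest-path computation. For each intermediate vertex k = 0, 1, …, 2, update dist[i][j] ← min(dist[i][j], dist[i][k] + dist[k][j]). The final matrix gives, for each (i, j), the minimum total weight of any directed path from i to j (possibly empty when i = j).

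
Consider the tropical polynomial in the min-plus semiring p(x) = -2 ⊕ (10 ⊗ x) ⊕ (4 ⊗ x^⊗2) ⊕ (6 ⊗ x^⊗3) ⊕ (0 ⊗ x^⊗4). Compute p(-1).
p(-1) = -4

A tropical monomial a ⊗ x^⊗i evaluates to a + i · x. Evaluating each term at x = -1:
  Term 0 contributes -2 + 0 · -1 = -2
  Term 1 contributes 10 + 1 · -1 = 9
  Term 2 contributes 4 + 2 · -1 = 2
  Term 3 contributes 6 + 3 · -1 = 3
  Term 4 contributes 0 + 4 · -1 = -4
p(-1) = ⊕ of these = min[-2, 9, 2, 3, -4] = -4.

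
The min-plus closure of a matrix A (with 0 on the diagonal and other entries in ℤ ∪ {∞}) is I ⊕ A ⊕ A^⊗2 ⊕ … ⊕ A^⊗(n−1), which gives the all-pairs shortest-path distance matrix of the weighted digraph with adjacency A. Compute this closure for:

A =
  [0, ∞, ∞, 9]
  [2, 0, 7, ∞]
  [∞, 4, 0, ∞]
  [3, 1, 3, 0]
Closure =
  [0, 10, 12, 9]
  [2, 0, 7, 11]
  [6, 4, 0, 15]
  [3, 1, 3, 0]

This is the Floyd-Warshall all-pairs shortest-path computation. For each intermediate vertex k = 0, 1, …, 3, update dist[i][j] ← min(dist[i][j], dist[i][k] + dist[k][j]). The final matrix gives, for each (i, j), the minimum total weight of any directed path from i to j (possibly empty when i = j).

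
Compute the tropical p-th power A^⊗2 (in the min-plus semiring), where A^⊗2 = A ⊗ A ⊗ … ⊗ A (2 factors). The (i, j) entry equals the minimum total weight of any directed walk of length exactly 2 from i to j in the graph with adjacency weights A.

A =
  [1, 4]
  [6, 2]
A^⊗2 =
  [2, 5]
  [7, 4]

Each entry (A^⊗2)_ij equals the minimum over all length-2 walks i = v_0 → v_1 → … → v_2 = j of Σ_t A[v_t][v_{t+1}]. For example, for (i, j) = (0, 1) we minimise over 2 possible intermediate vertex sequences; the minimum is 5, attained along the walk 0 → 0 → 1.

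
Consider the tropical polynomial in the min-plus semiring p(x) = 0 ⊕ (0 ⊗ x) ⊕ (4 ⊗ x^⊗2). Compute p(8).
p(8) = 0

A tropical monomial a ⊗ x^⊗i evaluates to a + i · x. Evaluating each term at x = 8:
  Term 0 contributes 0 + 0 · 8 = 0
  Term 1 contributes 0 + 1 · 8 = 8
  Term 2 contributes 4 + 2 · 8 = 20
p(8) = ⊕ of these = min[0, 8, 20] = 0.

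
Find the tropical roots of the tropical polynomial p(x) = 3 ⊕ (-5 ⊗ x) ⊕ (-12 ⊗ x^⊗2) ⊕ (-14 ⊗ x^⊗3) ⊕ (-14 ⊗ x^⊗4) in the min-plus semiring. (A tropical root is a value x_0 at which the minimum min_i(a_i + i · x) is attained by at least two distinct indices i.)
Roots: {0, 2, 7, 8}

Each tropical root is a break point of the lower envelope of the lines y = a_i + i · x (there are 5 lines, with slopes 0, 1, ..., 4). Only the lines that attain the minimum somewhere contribute to roots; other lines are dominated. Here the surviving (envelope) indices are i = 4, i = 3, i = 2, i = 1, i = 0.
Intersections between consecutive envelope lines give the roots: for adjacent envelope indices i < j the intersection is x = (a_i − a_j) / (j − i). Reading off the sorted break points: {0, 2, 7, 8}.
Verification: at each break x_0, at least two indices attain the minimum of min_i(a_i + i · x_0).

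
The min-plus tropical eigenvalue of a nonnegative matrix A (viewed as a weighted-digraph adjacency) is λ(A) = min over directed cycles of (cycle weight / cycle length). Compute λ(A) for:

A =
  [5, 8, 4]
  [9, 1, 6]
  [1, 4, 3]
λ(A) = 1

Enumerate directed cycles and compute their means (weight / length). Sample:
  cycle 0 → 0: weight = 5, length = 1, mean = 5/1 ≈ 5.000
  cycle 1 → 1: weight = 1, length = 1, mean = 1/1 ≈ 1.000
  cycle 2 → 2: weight = 3, length = 1, mean = 3/1 ≈ 3.000
  cycle 0 → 1 → 0: weight = 17, length = 2, mean = 17/2 ≈ 8.500
  cycle 0 → 2 → 0: weight = 5, length = 2, mean = 5/2 ≈ 2.500
  cycle 1 → 0 → 1: weight = 17, length = 2, mean = 17/2 ≈ 8.500
Minimum mean = 1.000, attained e.g. along the cycle 1 → 1 with weight 1 and length 1. So λ(A) = 1/1 = 1.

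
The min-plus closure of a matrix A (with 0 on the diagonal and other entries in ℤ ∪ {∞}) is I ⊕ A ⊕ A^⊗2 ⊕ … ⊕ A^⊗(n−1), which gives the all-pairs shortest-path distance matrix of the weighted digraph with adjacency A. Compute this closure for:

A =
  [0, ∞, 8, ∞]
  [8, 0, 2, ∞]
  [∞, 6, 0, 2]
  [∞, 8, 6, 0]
Closure =
  [0, 14, 8, 10]
  [8, 0, 2, 4]
  [14, 6, 0, 2]
  [16, 8, 6, 0]

This is the Floyd-Warshall all-pairs shortest-path computation. For each intermediate vertex k = 0, 1, …, 3, update dist[i][j] ← min(dist[i][j], dist[i][k] + dist[k][j]). The final matrix gives, for each (i, j), the minimum total weight of any directed path from i to j (possibly empty when i = j).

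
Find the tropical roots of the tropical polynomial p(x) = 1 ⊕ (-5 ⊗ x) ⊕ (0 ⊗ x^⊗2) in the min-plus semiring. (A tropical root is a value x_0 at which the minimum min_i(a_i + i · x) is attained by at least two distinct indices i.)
Roots: {-5, 6}

Each tropical root is a break point of the lower envelope of the lines y = a_i + i · x (there are 3 lines, with slopes 0, 1, ..., 2). Only the lines that attain the minimum somewhere contribute to roots; other lines are dominated. Here the surviving (envelope) indices are i = 2, i = 1, i = 0.
Intersections between consecutive envelope lines give the roots: for adjacent envelope indices i < j the intersection is x = (a_i − a_j) / (j − i). Reading off the sorted break points: {-5, 6}.
Verification: at each break x_0, at least two indices attain the minimum of min_i(a_i + i · x_0).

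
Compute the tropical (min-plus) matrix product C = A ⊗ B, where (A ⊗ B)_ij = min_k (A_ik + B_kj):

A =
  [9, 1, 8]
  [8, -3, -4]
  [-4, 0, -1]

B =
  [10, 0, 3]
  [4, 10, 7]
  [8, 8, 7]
A ⊗ B =
  [5, 9, 8]
  [1, 4, 3]
  [4, -4, -1]

Apply the min-plus product entry-by-entry:
  C[0][0] = min over k of (A[0][0] + B[0][0] = 9 + 10 = 19, A[0][1] + B[1][0] = 1 + 4 = 5, A[0][2] + B[2][0] = 8 + 8 = 16) = 5 (attained at k = 1)
  C[0][1] = min over k of (A[0][0] + B[0][1] = 9 + 0 = 9, A[0][1] + B[1][1] = 1 + 10 = 11, A[0][2] + B[2][1] = 8 + 8 = 16) = 9 (attained at k = 0)
  C[0][2] = min over k of (A[0][0] + B[0][2] = 9 + 3 = 12, A[0][1] + B[1][2] = 1 + 7 = 8, A[0][2] + B[2][2] = 8 + 7 = 15) = 8 (attained at k = 1)
  C[1][0] = min over k of (A[1][0] + B[0][0] = 8 + 10 = 18, A[1][1] + B[1][0] = -3 + 4 = 1, A[1][2] + B[2][0] = -4 + 8 = 4) = 1 (attained at k = 1)
  C[1][1] = min over k of (A[1][0] + B[0][1] = 8 + 0 = 8, A[1][1] + B[1][1] = -3 + 10 = 7, A[1][2] + B[2][1] = -4 + 8 = 4) = 4 (attained at k = 2)
  C[1][2] = min over k of (A[1][0] + B[0][2] = 8 + 3 = 11, A[1][1] + B[1][2] = -3 + 7 = 4, A[1][2] + B[2][2] = -4 + 7 = 3) = 3 (attained at k = 2)
  C[2][0] = min over k of (A[2][0] + B[0][0] = -4 + 10 = 6, A[2][1] + B[1][0] = 0 + 4 = 4, A[2][2] + B[2][0] = -1 + 8 = 7) = 4 (attained at k = 1)
  C[2][1] = min over k of (A[2][0] + B[0][1] = -4 + 0 = -4, A[2][1] + B[1][1] = 0 + 10 = 10, A[2][2] + B[2][1] = -1 + 8 = 7) = -4 (attained at k = 0)
  C[2][2] = min over k of (A[2][0] + B[0][2] = -4 + 3 = -1, A[2][1] + B[1][2] = 0 + 7 = 7, A[2][2] + B[2][2] = -1 + 7 = 6) = -1 (attained at k = 0)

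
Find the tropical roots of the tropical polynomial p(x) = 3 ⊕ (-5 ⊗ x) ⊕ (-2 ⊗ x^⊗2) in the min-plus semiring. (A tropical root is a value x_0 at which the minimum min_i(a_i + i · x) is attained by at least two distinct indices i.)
Roots: {-3, 8}

Each tropical root is a break point of the lower envelope of the lines y = a_i + i · x (there are 3 lines, with slopes 0, 1, ..., 2). Only the lines that attain the minimum somewhere contribute to roots; other lines are dominated. Here the surviving (envelope) indices are i = 2, i = 1, i = 0.
Intersections between consecutive envelope lines give the roots: for adjacent envelope indices i < j the intersection is x = (a_i − a_j) / (j − i). Reading off the sorted break points: {-3, 8}.
Verification: at each break x_0, at least two indices attain the minimum of min_i(a_i + i · x_0).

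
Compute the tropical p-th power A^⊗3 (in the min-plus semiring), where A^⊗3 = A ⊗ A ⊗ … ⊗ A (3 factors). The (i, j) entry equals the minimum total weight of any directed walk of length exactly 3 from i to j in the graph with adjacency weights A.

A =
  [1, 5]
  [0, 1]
A^⊗3 =
  [3, 7]
  [2, 3]

Each entry (A^⊗3)_ij equals the minimum over all length-3 walks i = v_0 → v_1 → … → v_3 = j of Σ_t A[v_t][v_{t+1}]. For example, for (i, j) = (0, 1) we minimise over 4 possible intermediate vertex sequences; the minimum is 7, attained along the walk 0 → 0 → 0 → 1.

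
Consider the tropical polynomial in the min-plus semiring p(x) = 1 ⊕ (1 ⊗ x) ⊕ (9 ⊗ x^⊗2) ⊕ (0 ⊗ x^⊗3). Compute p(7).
p(7) = 1

A tropical monomial a ⊗ x^⊗i evaluates to a + i · x. Evaluating each term at x = 7:
  Term 0 contributes 1 + 0 · 7 = 1
  Term 1 contributes 1 + 1 · 7 = 8
  Term 2 contributes 9 + 2 · 7 = 23
  Term 3 contributes 0 + 3 · 7 = 21
p(7) = ⊕ of these = min[1, 8, 23, 21] = 1.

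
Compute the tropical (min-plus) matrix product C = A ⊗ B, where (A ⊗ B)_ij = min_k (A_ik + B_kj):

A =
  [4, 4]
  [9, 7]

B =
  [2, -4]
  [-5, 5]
A ⊗ B =
  [-1, 0]
  [2, 5]

Apply the min-plus product entry-by-entry:
  C[0][0] = min over k of (A[0][0] + B[0][0] = 4 + 2 = 6, A[0][1] + B[1][0] = 4 + -5 = -1) = -1 (attained at k = 1)
  C[0][1] = min over k of (A[0][0] + B[0][1] = 4 + -4 = 0, A[0][1] + B[1][1] = 4 + 5 = 9) = 0 (attained at k = 0)
  C[1][0] = min over k of (A[1][0] + B[0][0] = 9 + 2 = 11, A[1][1] + B[1][0] = 7 + -5 = 2) = 2 (attained at k = 1)
  C[1][1] = min over k of (A[1][0] + B[0][1] = 9 + -4 = 5, A[1][1] + B[1][1] = 7 + 5 = 12) = 5 (attained at k = 0)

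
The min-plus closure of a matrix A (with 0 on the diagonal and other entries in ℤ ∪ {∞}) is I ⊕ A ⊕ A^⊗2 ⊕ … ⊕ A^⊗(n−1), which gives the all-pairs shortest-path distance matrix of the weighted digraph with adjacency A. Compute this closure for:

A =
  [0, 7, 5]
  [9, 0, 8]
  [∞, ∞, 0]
Closure =
  [0, 7, 5]
  [9, 0, 8]
  [∞, ∞, 0]

This is the Floyd-Warshall all-pairs shortest-path computation. For each intermediate vertex k = 0, 1, …, 2, update dist[i][j] ← min(dist[i][j], dist[i][k] + dist[k][j]). The final matrix gives, for each (i, j), the minimum total weight of any directed path from i to j (possibly empty when i = j).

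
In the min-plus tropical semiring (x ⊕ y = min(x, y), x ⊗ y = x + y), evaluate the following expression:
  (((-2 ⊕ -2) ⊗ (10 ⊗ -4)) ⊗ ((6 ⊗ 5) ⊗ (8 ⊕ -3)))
(((-2 ⊕ -2) ⊗ (10 ⊗ -4)) ⊗ ((6 ⊗ 5) ⊗ (8 ⊕ -3))) = 12

Expand innermost to outermost. Recall ⊕ takes the minimum of its arguments and ⊗ takes their sum. Working out the expression (((-2 ⊕ -2) ⊗ (10 ⊗ -4)) ⊗ ((6 ⊗ 5) ⊗ (8 ⊕ -3))) gives 12.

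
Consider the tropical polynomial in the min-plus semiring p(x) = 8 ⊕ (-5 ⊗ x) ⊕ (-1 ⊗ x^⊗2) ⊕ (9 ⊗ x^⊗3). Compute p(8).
p(8) = 3

A tropical monomial a ⊗ x^⊗i evaluates to a + i · x. Evaluating each term at x = 8:
  Term 0 contributes 8 + 0 · 8 = 8
  Term 1 contributes -5 + 1 · 8 = 3
  Term 2 contributes -1 + 2 · 8 = 15
  Term 3 contributes 9 + 3 · 8 = 33
p(8) = ⊕ of these = min[8, 3, 15, 33] = 3.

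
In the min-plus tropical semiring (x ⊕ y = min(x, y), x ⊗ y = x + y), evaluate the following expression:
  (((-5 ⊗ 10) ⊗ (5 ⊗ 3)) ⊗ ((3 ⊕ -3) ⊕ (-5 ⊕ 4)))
(((-5 ⊗ 10) ⊗ (5 ⊗ 3)) ⊗ ((3 ⊕ -3) ⊕ (-5 ⊕ 4))) = 8

Expand innermost to outermost. Recall ⊕ takes the minimum of its arguments and ⊗ takes their sum. Working out the expression (((-5 ⊗ 10) ⊗ (5 ⊗ 3)) ⊗ ((3 ⊕ -3) ⊕ (-5 ⊕ 4))) gives 8.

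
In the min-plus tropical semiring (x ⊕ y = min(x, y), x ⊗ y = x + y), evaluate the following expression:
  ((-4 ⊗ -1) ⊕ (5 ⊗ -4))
((-4 ⊗ -1) ⊕ (5 ⊗ -4)) = -5

Expand innermost to outermost. Recall ⊕ takes the minimum of its arguments and ⊗ takes their sum. Working out the expression ((-4 ⊗ -1) ⊕ (5 ⊗ -4)) gives -5.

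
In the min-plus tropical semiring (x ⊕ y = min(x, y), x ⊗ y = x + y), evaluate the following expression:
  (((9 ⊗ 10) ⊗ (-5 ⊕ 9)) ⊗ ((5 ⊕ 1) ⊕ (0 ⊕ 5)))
(((9 ⊗ 10) ⊗ (-5 ⊕ 9)) ⊗ ((5 ⊕ 1) ⊕ (0 ⊕ 5))) = 14

Expand innermost to outermost. Recall ⊕ takes the minimum of its arguments and ⊗ takes their sum. Working out the expression (((9 ⊗ 10) ⊗ (-5 ⊕ 9)) ⊗ ((5 ⊕ 1) ⊕ (0 ⊕ 5))) gives 14.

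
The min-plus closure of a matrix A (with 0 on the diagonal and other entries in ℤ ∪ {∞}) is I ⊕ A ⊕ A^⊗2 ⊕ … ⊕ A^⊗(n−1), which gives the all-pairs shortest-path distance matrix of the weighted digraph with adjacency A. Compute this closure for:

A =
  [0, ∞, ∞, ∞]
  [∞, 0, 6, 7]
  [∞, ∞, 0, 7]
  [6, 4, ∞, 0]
Closure =
  [0, ∞, ∞, ∞]
  [13, 0, 6, 7]
  [13, 11, 0, 7]
  [6, 4, 10, 0]

This is the Floyd-Warshall all-pairs shortest-path computation. For each intermediate vertex k = 0, 1, …, 3, update dist[i][j] ← min(dist[i][j], dist[i][k] + dist[k][j]). The final matrix gives, for each (i, j), the minimum total weight of any directed path from i to j (possibly empty when i = j).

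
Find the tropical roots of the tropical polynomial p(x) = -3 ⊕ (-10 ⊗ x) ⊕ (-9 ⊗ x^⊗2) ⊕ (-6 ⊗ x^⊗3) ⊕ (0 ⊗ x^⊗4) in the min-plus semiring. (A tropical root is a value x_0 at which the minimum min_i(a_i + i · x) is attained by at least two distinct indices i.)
Roots: {-6, -3, -1, 7}

Each tropical root is a break point of the lower envelope of the lines y = a_i + i · x (there are 5 lines, with slopes 0, 1, ..., 4). Only the lines that attain the minimum somewhere contribute to roots; other lines are dominated. Here the surviving (envelope) indices are i = 4, i = 3, i = 2, i = 1, i = 0.
Intersections between consecutive envelope lines give the roots: for adjacent envelope indices i < j the intersection is x = (a_i − a_j) / (j − i). Reading off the sorted break points: {-6, -3, -1, 7}.
Verification: at each break x_0, at least two indices attain the minimum of min_i(a_i + i · x_0).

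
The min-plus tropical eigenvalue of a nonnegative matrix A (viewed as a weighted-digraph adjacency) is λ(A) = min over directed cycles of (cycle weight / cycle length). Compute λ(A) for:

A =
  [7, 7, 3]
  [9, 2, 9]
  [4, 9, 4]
λ(A) = 2

Enumerate directed cycles and compute their means (weight / length). Sample:
  cycle 0 → 0: weight = 7, length = 1, mean = 7/1 ≈ 7.000
  cycle 1 → 1: weight = 2, length = 1, mean = 2/1 ≈ 2.000
  cycle 2 → 2: weight = 4, length = 1, mean = 4/1 ≈ 4.000
  cycle 0 → 1 → 0: weight = 16, length = 2, mean = 16/2 ≈ 8.000
  cycle 0 → 2 → 0: weight = 7, length = 2, mean = 7/2 ≈ 3.500
  cycle 1 → 0 → 1: weight = 16, length = 2, mean = 16/2 ≈ 8.000
Minimum mean = 2.000, attained e.g. along the cycle 1 → 1 with weight 2 and length 1. So λ(A) = 2/1 = 2.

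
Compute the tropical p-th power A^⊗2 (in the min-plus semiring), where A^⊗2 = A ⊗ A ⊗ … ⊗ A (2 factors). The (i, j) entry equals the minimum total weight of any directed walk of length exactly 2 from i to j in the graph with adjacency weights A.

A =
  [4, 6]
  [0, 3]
A^⊗2 =
  [6, 9]
  [3, 6]

Each entry (A^⊗2)_ij equals the minimum over all length-2 walks i = v_0 → v_1 → … → v_2 = j of Σ_t A[v_t][v_{t+1}]. For example, for (i, j) = (0, 1) we minimise over 2 possible intermediate vertex sequences; the minimum is 9, attained along the walk 0 → 1 → 1.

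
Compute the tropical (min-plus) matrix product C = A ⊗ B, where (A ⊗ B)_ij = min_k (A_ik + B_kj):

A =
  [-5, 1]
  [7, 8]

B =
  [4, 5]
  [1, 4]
A ⊗ B =
  [-1, 0]
  [9, 12]

Apply the min-plus product entry-by-entry:
  C[0][0] = min over k of (A[0][0] + B[0][0] = -5 + 4 = -1, A[0][1] + B[1][0] = 1 + 1 = 2) = -1 (attained at k = 0)
  C[0][1] = min over k of (A[0][0] + B[0][1] = -5 + 5 = 0, A[0][1] + B[1][1] = 1 + 4 = 5) = 0 (attained at k = 0)
  C[1][0] = min over k of (A[1][0] + B[0][0] = 7 + 4 = 11, A[1][1] + B[1][0] = 8 + 1 = 9) = 9 (attained at k = 1)
  C[1][1] = min over k of (A[1][0] + B[0][1] = 7 + 5 = 12, A[1][1] + B[1][1] = 8 + 4 = 12) = 12 (attained at k = 0)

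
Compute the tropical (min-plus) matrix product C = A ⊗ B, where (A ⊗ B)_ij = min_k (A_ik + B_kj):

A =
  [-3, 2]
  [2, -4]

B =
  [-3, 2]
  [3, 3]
A ⊗ B =
  [-6, -1]
  [-1, -1]

Apply the min-plus product entry-by-entry:
  C[0][0] = min over k of (A[0][0] + B[0][0] = -3 + -3 = -6, A[0][1] + B[1][0] = 2 + 3 = 5) = -6 (attained at k = 0)
  C[0][1] = min over k of (A[0][0] + B[0][1] = -3 + 2 = -1, A[0][1] + B[1][1] = 2 + 3 = 5) = -1 (attained at k = 0)
  C[1][0] = min over k of (A[1][0] + B[0][0] = 2 + -3 = -1, A[1][1] + B[1][0] = -4 + 3 = -1) = -1 (attained at k = 0)
  C[1][1] = min over k of (A[1][0] + B[0][1] = 2 + 2 = 4, A[1][1] + B[1][1] = -4 + 3 = -1) = -1 (attained at k = 1)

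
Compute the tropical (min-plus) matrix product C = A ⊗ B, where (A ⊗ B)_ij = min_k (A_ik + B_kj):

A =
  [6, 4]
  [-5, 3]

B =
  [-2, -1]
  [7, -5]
A ⊗ B =
  [4, -1]
  [-7, -6]

Apply the min-plus product entry-by-entry:
  C[0][0] = min over k of (A[0][0] + B[0][0] = 6 + -2 = 4, A[0][1] + B[1][0] = 4 + 7 = 11) = 4 (attained at k = 0)
  C[0][1] = min over k of (A[0][0] + B[0][1] = 6 + -1 = 5, A[0][1] + B[1][1] = 4 + -5 = -1) = -1 (attained at k = 1)
  C[1][0] = min over k of (A[1][0] + B[0][0] = -5 + -2 = -7, A[1][1] + B[1][0] = 3 + 7 = 10) = -7 (attained at k = 0)
  C[1][1] = min over k of (A[1][0] + B[0][1] = -5 + -1 = -6, A[1][1] + B[1][1] = 3 + -5 = -2) = -6 (attained at k = 0)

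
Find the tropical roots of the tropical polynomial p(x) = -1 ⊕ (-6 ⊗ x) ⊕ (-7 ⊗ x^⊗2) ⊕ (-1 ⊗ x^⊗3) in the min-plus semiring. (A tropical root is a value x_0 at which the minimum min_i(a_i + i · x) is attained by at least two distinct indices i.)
Roots: {-6, 1, 5}

Each tropical root is a break point of the lower envelope of the lines y = a_i + i · x (there are 4 lines, with slopes 0, 1, ..., 3). Only the lines that attain the minimum somewhere contribute to roots; other lines are dominated. Here the surviving (envelope) indices are i = 3, i = 2, i = 1, i = 0.
Intersections between consecutive envelope lines give the roots: for adjacent envelope indices i < j the intersection is x = (a_i − a_j) / (j − i). Reading off the sorted break points: {-6, 1, 5}.
Verification: at each break x_0, at least two indices attain the minimum of min_i(a_i + i · x_0).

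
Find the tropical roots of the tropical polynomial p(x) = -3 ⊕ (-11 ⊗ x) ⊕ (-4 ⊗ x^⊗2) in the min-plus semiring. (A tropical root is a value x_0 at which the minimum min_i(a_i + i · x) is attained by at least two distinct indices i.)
Roots: {-7, 8}

Each tropical root is a break point of the lower envelope of the lines y = a_i + i · x (there are 3 lines, with slopes 0, 1, ..., 2). Only the lines that attain the minimum somewhere contribute to roots; other lines are dominated. Here the surviving (envelope) indices are i = 2, i = 1, i = 0.
Intersections between consecutive envelope lines give the roots: for adjacent envelope indices i < j the intersection is x = (a_i − a_j) / (j − i). Reading off the sorted break points: {-7, 8}.
Verification: at each break x_0, at least two indices attain the minimum of min_i(a_i + i · x_0).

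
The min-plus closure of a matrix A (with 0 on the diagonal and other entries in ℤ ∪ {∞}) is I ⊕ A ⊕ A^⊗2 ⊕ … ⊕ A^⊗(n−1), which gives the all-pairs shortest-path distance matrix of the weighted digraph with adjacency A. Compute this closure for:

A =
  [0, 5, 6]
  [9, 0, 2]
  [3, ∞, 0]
Closure =
  [0, 5, 6]
  [5, 0, 2]
  [3, 8, 0]

This is the Floyd-Warshall all-pairs shortest-path computation. For each intermediate vertex k = 0, 1, …, 2, update dist[i][j] ← min(dist[i][j], dist[i][k] + dist[k][j]). The final matrix gives, for each (i, j), the minimum total weight of any directed path from i to j (possibly empty when i = j).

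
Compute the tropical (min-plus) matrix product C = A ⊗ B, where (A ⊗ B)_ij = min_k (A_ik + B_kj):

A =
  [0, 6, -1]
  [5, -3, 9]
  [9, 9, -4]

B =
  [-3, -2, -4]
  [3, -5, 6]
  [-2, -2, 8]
A ⊗ B =
  [-3, -3, -4]
  [0, -8, 1]
  [-6, -6, 4]

Apply the min-plus product entry-by-entry:
  C[0][0] = min over k of (A[0][0] + B[0][0] = 0 + -3 = -3, A[0][1] + B[1][0] = 6 + 3 = 9, A[0][2] + B[2][0] = -1 + -2 = -3) = -3 (attained at k = 0)
  C[0][1] = min over k of (A[0][0] + B[0][1] = 0 + -2 = -2, A[0][1] + B[1][1] = 6 + -5 = 1, A[0][2] + B[2][1] = -1 + -2 = -3) = -3 (attained at k = 2)
  C[0][2] = min over k of (A[0][0] + B[0][2] = 0 + -4 = -4, A[0][1] + B[1][2] = 6 + 6 = 12, A[0][2] + B[2][2] = -1 + 8 = 7) = -4 (attained at k = 0)
  C[1][0] = min over k of (A[1][0] + B[0][0] = 5 + -3 = 2, A[1][1] + B[1][0] = -3 + 3 = 0, A[1][2] + B[2][0] = 9 + -2 = 7) = 0 (attained at k = 1)
  C[1][1] = min over k of (A[1][0] + B[0][1] = 5 + -2 = 3, A[1][1] + B[1][1] = -3 + -5 = -8, A[1][2] + B[2][1] = 9 + -2 = 7) = -8 (attained at k = 1)
  C[1][2] = min over k of (A[1][0] + B[0][2] = 5 + -4 = 1, A[1][1] + B[1][2] = -3 + 6 = 3, A[1][2] + B[2][2] = 9 + 8 = 17) = 1 (attained at k = 0)
  C[2][0] = min over k of (A[2][0] + B[0][0] = 9 + -3 = 6, A[2][1] + B[1][0] = 9 + 3 = 12, A[2][2] + B[2][0] = -4 + -2 = -6) = -6 (attained at k = 2)
  C[2][1] = min over k of (A[2][0] + B[0][1] = 9 + -2 = 7, A[2][1] + B[1][1] = 9 + -5 = 4, A[2][2] + B[2][1] = -4 + -2 = -6) = -6 (attained at k = 2)
  C[2][2] = min over k of (A[2][0] + B[0][2] = 9 + -4 = 5, A[2][1] + B[1][2] = 9 + 6 = 15, A[2][2] + B[2][2] = -4 + 8 = 4) = 4 (attained at k = 2)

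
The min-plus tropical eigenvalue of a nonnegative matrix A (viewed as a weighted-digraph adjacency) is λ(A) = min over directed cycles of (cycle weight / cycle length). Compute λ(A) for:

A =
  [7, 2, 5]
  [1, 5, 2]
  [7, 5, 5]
λ(A) = 3/2

Enumerate directed cycles and compute their means (weight / length). Sample:
  cycle 0 → 0: weight = 7, length = 1, mean = 7/1 ≈ 7.000
  cycle 1 → 1: weight = 5, length = 1, mean = 5/1 ≈ 5.000
  cycle 2 → 2: weight = 5, length = 1, mean = 5/1 ≈ 5.000
  cycle 0 → 1 → 0: weight = 3, length = 2, mean = 3/2 ≈ 1.500
  cycle 0 → 2 → 0: weight = 12, length = 2, mean = 12/2 ≈ 6.000
  cycle 1 → 0 → 1: weight = 3, length = 2, mean = 3/2 ≈ 1.500
Minimum mean = 1.500, attained e.g. along the cycle 0 → 1 → 0 with weight 3 and length 2. So λ(A) = 3/2 = 3/2.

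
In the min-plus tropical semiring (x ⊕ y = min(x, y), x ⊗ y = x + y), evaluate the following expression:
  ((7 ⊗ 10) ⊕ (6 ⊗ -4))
((7 ⊗ 10) ⊕ (6 ⊗ -4)) = 2

Expand innermost to outermost. Recall ⊕ takes the minimum of its arguments and ⊗ takes their sum. Working out the expression ((7 ⊗ 10) ⊕ (6 ⊗ -4)) gives 2.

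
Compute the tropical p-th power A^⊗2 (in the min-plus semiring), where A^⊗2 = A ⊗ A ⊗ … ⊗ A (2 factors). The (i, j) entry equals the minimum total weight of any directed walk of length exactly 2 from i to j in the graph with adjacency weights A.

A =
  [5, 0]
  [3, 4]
A^⊗2 =
  [3, 4]
  [7, 3]

Each entry (A^⊗2)_ij equals the minimum over all length-2 walks i = v_0 → v_1 → … → v_2 = j of Σ_t A[v_t][v_{t+1}]. For example, for (i, j) = (0, 1) we minimise over 2 possible intermediate vertex sequences; the minimum is 4, attained along the walk 0 → 1 → 1.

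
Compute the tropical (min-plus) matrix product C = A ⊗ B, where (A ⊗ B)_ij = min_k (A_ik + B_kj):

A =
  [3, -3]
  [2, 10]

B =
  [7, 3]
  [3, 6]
A ⊗ B =
  [0, 3]
  [9, 5]

Apply the min-plus product entry-by-entry:
  C[0][0] = min over k of (A[0][0] + B[0][0] = 3 + 7 = 10, A[0][1] + B[1][0] = -3 + 3 = 0) = 0 (attained at k = 1)
  C[0][1] = min over k of (A[0][0] + B[0][1] = 3 + 3 = 6, A[0][1] + B[1][1] = -3 + 6 = 3) = 3 (attained at k = 1)
  C[1][0] = min over k of (A[1][0] + B[0][0] = 2 + 7 = 9, A[1][1] + B[1][0] = 10 + 3 = 13) = 9 (attained at k = 0)
  C[1][1] = min over k of (A[1][0] + B[0][1] = 2 + 3 = 5, A[1][1] + B[1][1] = 10 + 6 = 16) = 5 (attained at k = 0)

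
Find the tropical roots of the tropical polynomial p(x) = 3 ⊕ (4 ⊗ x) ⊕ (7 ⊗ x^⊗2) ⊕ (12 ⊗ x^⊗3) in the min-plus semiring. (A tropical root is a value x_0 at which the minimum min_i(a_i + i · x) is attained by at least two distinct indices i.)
Roots: {-5, -3, -1}

Each tropical root is a break point of the lower envelope of the lines y = a_i + i · x (there are 4 lines, with slopes 0, 1, ..., 3). Only the lines that attain the minimum somewhere contribute to roots; other lines are dominated. Here the surviving (envelope) indices are i = 3, i = 2, i = 1, i = 0.
Intersections between consecutive envelope lines give the roots: for adjacent envelope indices i < j the intersection is x = (a_i − a_j) / (j − i). Reading off the sorted break points: {-5, -3, -1}.
Verification: at each break x_0, at least two indices attain the minimum of min_i(a_i + i · x_0).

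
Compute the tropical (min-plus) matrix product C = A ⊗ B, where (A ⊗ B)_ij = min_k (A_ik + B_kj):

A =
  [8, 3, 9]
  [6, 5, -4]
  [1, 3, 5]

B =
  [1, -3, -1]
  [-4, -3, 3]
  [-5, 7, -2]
A ⊗ B =
  [-1, 0, 6]
  [-9, 2, -6]
  [-1, -2, 0]

Apply the min-plus product entry-by-entry:
  C[0][0] = min over k of (A[0][0] + B[0][0] = 8 + 1 = 9, A[0][1] + B[1][0] = 3 + -4 = -1, A[0][2] + B[2][0] = 9 + -5 = 4) = -1 (attained at k = 1)
  C[0][1] = min over k of (A[0][0] + B[0][1] = 8 + -3 = 5, A[0][1] + B[1][1] = 3 + -3 = 0, A[0][2] + B[2][1] = 9 + 7 = 16) = 0 (attained at k = 1)
  C[0][2] = min over k of (A[0][0] + B[0][2] = 8 + -1 = 7, A[0][1] + B[1][2] = 3 + 3 = 6, A[0][2] + B[2][2] = 9 + -2 = 7) = 6 (attained at k = 1)
  C[1][0] = min over k of (A[1][0] + B[0][0] = 6 + 1 = 7, A[1][1] + B[1][0] = 5 + -4 = 1, A[1][2] + B[2][0] = -4 + -5 = -9) = -9 (attained at k = 2)
  C[1][1] = min over k of (A[1][0] + B[0][1] = 6 + -3 = 3, A[1][1] + B[1][1] = 5 + -3 = 2, A[1][2] + B[2][1] = -4 + 7 = 3) = 2 (attained at k = 1)
  C[1][2] = min over k of (A[1][0] + B[0][2] = 6 + -1 = 5, A[1][1] + B[1][2] = 5 + 3 = 8, A[1][2] + B[2][2] = -4 + -2 = -6) = -6 (attained at k = 2)
  C[2][0] = min over k of (A[2][0] + B[0][0] = 1 + 1 = 2, A[2][1] + B[1][0] = 3 + -4 = -1, A[2][2] + B[2][0] = 5 + -5 = 0) = -1 (attained at k = 1)
  C[2][1] = min over k of (A[2][0] + B[0][1] = 1 + -3 = -2, A[2][1] + B[1][1] = 3 + -3 = 0, A[2][2] + B[2][1] = 5 + 7 = 12) = -2 (attained at k = 0)
  C[2][2] = min over k of (A[2][0] + B[0][2] = 1 + -1 = 0, A[2][1] + B[1][2] = 3 + 3 = 6, A[2][2] + B[2][2] = 5 + -2 = 3) = 0 (attained at k = 0)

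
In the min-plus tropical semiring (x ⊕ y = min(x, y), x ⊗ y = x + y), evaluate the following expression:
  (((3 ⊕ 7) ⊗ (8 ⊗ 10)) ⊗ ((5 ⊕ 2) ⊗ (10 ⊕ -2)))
(((3 ⊕ 7) ⊗ (8 ⊗ 10)) ⊗ ((5 ⊕ 2) ⊗ (10 ⊕ -2))) = 21

Expand innermost to outermost. Recall ⊕ takes the minimum of its arguments and ⊗ takes their sum. Working out the expression (((3 ⊕ 7) ⊗ (8 ⊗ 10)) ⊗ ((5 ⊕ 2) ⊗ (10 ⊕ -2))) gives 21.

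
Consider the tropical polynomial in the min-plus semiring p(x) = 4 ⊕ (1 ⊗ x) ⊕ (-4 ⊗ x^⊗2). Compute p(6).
p(6) = 4

A tropical monomial a ⊗ x^⊗i evaluates to a + i · x. Evaluating each term at x = 6:
  Term 0 contributes 4 + 0 · 6 = 4
  Term 1 contributes 1 + 1 · 6 = 7
  Term 2 contributes -4 + 2 · 6 = 8
p(6) = ⊕ of these = min[4, 7, 8] = 4.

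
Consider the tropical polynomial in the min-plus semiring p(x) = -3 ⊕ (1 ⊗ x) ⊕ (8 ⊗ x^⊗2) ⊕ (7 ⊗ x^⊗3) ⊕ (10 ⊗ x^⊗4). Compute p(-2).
p(-2) = -3

A tropical monomial a ⊗ x^⊗i evaluates to a + i · x. Evaluating each term at x = -2:
  Term 0 contributes -3 + 0 · -2 = -3
  Term 1 contributes 1 + 1 · -2 = -1
  Term 2 contributes 8 + 2 · -2 = 4
  Term 3 contributes 7 + 3 · -2 = 1
  Term 4 contributes 10 + 4 · -2 = 2
p(-2) = ⊕ of these = min[-3, -1, 4, 1, 2] = -3.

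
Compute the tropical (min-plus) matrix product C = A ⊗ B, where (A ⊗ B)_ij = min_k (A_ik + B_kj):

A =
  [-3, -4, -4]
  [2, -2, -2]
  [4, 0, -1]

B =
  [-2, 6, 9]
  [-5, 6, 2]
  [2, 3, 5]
A ⊗ B =
  [-9, -1, -2]
  [-7, 1, 0]
  [-5, 2, 2]

Apply the min-plus product entry-by-entry:
  C[0][0] = min over k of (A[0][0] + B[0][0] = -3 + -2 = -5, A[0][1] + B[1][0] = -4 + -5 = -9, A[0][2] + B[2][0] = -4 + 2 = -2) = -9 (attained at k = 1)
  C[0][1] = min over k of (A[0][0] + B[0][1] = -3 + 6 = 3, A[0][1] + B[1][1] = -4 + 6 = 2, A[0][2] + B[2][1] = -4 + 3 = -1) = -1 (attained at k = 2)
  C[0][2] = min over k of (A[0][0] + B[0][2] = -3 + 9 = 6, A[0][1] + B[1][2] = -4 + 2 = -2, A[0][2] + B[2][2] = -4 + 5 = 1) = -2 (attained at k = 1)
  C[1][0] = min over k of (A[1][0] + B[0][0] = 2 + -2 = 0, A[1][1] + B[1][0] = -2 + -5 = -7, A[1][2] + B[2][0] = -2 + 2 = 0) = -7 (attained at k = 1)
  C[1][1] = min over k of (A[1][0] + B[0][1] = 2 + 6 = 8, A[1][1] + B[1][1] = -2 + 6 = 4, A[1][2] + B[2][1] = -2 + 3 = 1) = 1 (attained at k = 2)
  C[1][2] = min over k of (A[1][0] + B[0][2] = 2 + 9 = 11, A[1][1] + B[1][2] = -2 + 2 = 0, A[1][2] + B[2][2] = -2 + 5 = 3) = 0 (attained at k = 1)
  C[2][0] = min over k of (A[2][0] + B[0][0] = 4 + -2 = 2, A[2][1] + B[1][0] = 0 + -5 = -5, A[2][2] + B[2][0] = -1 + 2 = 1) = -5 (attained at k = 1)
  C[2][1] = min over k of (A[2][0] + B[0][1] = 4 + 6 = 10, A[2][1] + B[1][1] = 0 + 6 = 6, A[2][2] + B[2][1] = -1 + 3 = 2) = 2 (attained at k = 2)
  C[2][2] = min over k of (A[2][0] + B[0][2] = 4 + 9 = 13, A[2][1] + B[1][2] = 0 + 2 = 2, A[2][2] + B[2][2] = -1 + 5 = 4) = 2 (attained at k = 1)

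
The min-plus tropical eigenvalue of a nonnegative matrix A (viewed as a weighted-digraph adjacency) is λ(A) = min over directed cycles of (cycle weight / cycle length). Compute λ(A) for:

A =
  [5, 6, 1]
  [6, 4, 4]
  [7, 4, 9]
λ(A) = 11/3

Enumerate directed cycles and compute their means (weight / length). Sample:
  cycle 0 → 0: weight = 5, length = 1, mean = 5/1 ≈ 5.000
  cycle 1 → 1: weight = 4, length = 1, mean = 4/1 ≈ 4.000
  cycle 2 → 2: weight = 9, length = 1, mean = 9/1 ≈ 9.000
  cycle 0 → 1 → 0: weight = 12, length = 2, mean = 12/2 ≈ 6.000
  cycle 0 → 2 → 0: weight = 8, length = 2, mean = 8/2 ≈ 4.000
  cycle 1 → 0 → 1: weight = 12, length = 2, mean = 12/2 ≈ 6.000
Minimum mean = 3.667, attained e.g. along the cycle 0 → 2 → 1 → 0 with weight 11 and length 3. So λ(A) = 11/3 = 11/3.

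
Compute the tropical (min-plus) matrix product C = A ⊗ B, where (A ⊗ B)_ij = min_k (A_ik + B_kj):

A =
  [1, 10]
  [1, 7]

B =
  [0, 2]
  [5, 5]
A ⊗ B =
  [1, 3]
  [1, 3]

Apply the min-plus product entry-by-entry:
  C[0][0] = min over k of (A[0][0] + B[0][0] = 1 + 0 = 1, A[0][1] + B[1][0] = 10 + 5 = 15) = 1 (attained at k = 0)
  C[0][1] = min over k of (A[0][0] + B[0][1] = 1 + 2 = 3, A[0][1] + B[1][1] = 10 + 5 = 15) = 3 (attained at k = 0)
  C[1][0] = min over k of (A[1][0] + B[0][0] = 1 + 0 = 1, A[1][1] + B[1][0] = 7 + 5 = 12) = 1 (attained at k = 0)
  C[1][1] = min over k of (A[1][0] + B[0][1] = 1 + 2 = 3, A[1][1] + B[1][1] = 7 + 5 = 12) = 3 (attained at k = 0)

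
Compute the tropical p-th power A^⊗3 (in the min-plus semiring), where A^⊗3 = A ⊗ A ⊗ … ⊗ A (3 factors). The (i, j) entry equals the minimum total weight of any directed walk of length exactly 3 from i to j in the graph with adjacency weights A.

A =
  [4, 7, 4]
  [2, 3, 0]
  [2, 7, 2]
A^⊗3 =
  [8, 13, 8]
  [4, 9, 4]
  [6, 11, 6]

Each entry (A^⊗3)_ij equals the minimum over all length-3 walks i = v_0 → v_1 → … → v_3 = j of Σ_t A[v_t][v_{t+1}]. For example, for (i, j) = (0, 2) we minimise over 9 possible intermediate vertex sequences; the minimum is 8, attained along the walk 0 → 2 → 2 → 2.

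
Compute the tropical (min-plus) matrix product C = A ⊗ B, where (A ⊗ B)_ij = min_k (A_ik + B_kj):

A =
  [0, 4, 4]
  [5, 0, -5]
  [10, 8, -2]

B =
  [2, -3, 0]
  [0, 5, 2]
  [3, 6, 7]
A ⊗ B =
  [2, -3, 0]
  [-2, 1, 2]
  [1, 4, 5]

Apply the min-plus product entry-by-entry:
  C[0][0] = min over k of (A[0][0] + B[0][0] = 0 + 2 = 2, A[0][1] + B[1][0] = 4 + 0 = 4, A[0][2] + B[2][0] = 4 + 3 = 7) = 2 (attained at k = 0)
  C[0][1] = min over k of (A[0][0] + B[0][1] = 0 + -3 = -3, A[0][1] + B[1][1] = 4 + 5 = 9, A[0][2] + B[2][1] = 4 + 6 = 10) = -3 (attained at k = 0)
  C[0][2] = min over k of (A[0][0] + B[0][2] = 0 + 0 = 0, A[0][1] + B[1][2] = 4 + 2 = 6, A[0][2] + B[2][2] = 4 + 7 = 11) = 0 (attained at k = 0)
  C[1][0] = min over k of (A[1][0] + B[0][0] = 5 + 2 = 7, A[1][1] + B[1][0] = 0 + 0 = 0, A[1][2] + B[2][0] = -5 + 3 = -2) = -2 (attained at k = 2)
  C[1][1] = min over k of (A[1][0] + B[0][1] = 5 + -3 = 2, A[1][1] + B[1][1] = 0 + 5 = 5, A[1][2] + B[2][1] = -5 + 6 = 1) = 1 (attained at k = 2)
  C[1][2] = min over k of (A[1][0] + B[0][2] = 5 + 0 = 5, A[1][1] + B[1][2] = 0 + 2 = 2, A[1][2] + B[2][2] = -5 + 7 = 2) = 2 (attained at k = 1)
  C[2][0] = min over k of (A[2][0] + B[0][0] = 10 + 2 = 12, A[2][1] + B[1][0] = 8 + 0 = 8, A[2][2] + B[2][0] = -2 + 3 = 1) = 1 (attained at k = 2)
  C[2][1] = min over k of (A[2][0] + B[0][1] = 10 + -3 = 7, A[2][1] + B[1][1] = 8 + 5 = 13, A[2][2] + B[2][1] = -2 + 6 = 4) = 4 (attained at k = 2)
  C[2][2] = min over k of (A[2][0] + B[0][2] = 10 + 0 = 10, A[2][1] + B[1][2] = 8 + 2 = 10, A[2][2] + B[2][2] = -2 + 7 = 5) = 5 (attained at k = 2)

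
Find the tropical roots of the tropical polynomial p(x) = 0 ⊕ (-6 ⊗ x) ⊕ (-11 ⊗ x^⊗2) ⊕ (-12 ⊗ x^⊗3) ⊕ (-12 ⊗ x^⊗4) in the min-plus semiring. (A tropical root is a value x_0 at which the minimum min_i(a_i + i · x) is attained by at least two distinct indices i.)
Roots: {0, 1, 5, 6}

Each tropical root is a break point of the lower envelope of the lines y = a_i + i · x (there are 5 lines, with slopes 0, 1, ..., 4). Only the lines that attain the minimum somewhere contribute to roots; other lines are dominated. Here the surviving (envelope) indices are i = 4, i = 3, i = 2, i = 1, i = 0.
Intersections between consecutive envelope lines give the roots: for adjacent envelope indices i < j the intersection is x = (a_i − a_j) / (j − i). Reading off the sorted break points: {0, 1, 5, 6}.
Verification: at each break x_0, at least two indices attain the minimum of min_i(a_i + i · x_0).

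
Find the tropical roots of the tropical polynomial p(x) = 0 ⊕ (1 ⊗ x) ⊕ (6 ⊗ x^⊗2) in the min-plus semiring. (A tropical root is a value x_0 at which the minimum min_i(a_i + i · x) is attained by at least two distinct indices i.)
Roots: {-5, -1}

Each tropical root is a break point of the lower envelope of the lines y = a_i + i · x (there are 3 lines, with slopes 0, 1, ..., 2). Only the lines that attain the minimum somewhere contribute to roots; other lines are dominated. Here the surviving (envelope) indices are i = 2, i = 1, i = 0.
Intersections between consecutive envelope lines give the roots: for adjacent envelope indices i < j the intersection is x = (a_i − a_j) / (j − i). Reading off the sorted break points: {-5, -1}.
Verification: at each break x_0, at least two indices attain the minimum of min_i(a_i + i · x_0).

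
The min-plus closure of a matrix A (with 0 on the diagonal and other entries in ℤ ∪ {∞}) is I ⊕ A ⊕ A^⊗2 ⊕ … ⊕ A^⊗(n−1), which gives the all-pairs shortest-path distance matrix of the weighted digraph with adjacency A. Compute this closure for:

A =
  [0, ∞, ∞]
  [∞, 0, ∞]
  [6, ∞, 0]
Closure =
  [0, ∞, ∞]
  [∞, 0, ∞]
  [6, ∞, 0]

This is the Floyd-Warshall all-pairs shortest-path computation. For each intermediate vertex k = 0, 1, …, 2, update dist[i][j] ← min(dist[i][j], dist[i][k] + dist[k][j]). The final matrix gives, for each (i, j), the minimum total weight of any directed path from i to j (possibly empty when i = j).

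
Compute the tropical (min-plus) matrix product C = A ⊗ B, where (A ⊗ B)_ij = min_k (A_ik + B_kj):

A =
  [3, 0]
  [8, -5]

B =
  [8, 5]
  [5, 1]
A ⊗ B =
  [5, 1]
  [0, -4]

Apply the min-plus product entry-by-entry:
  C[0][0] = min over k of (A[0][0] + B[0][0] = 3 + 8 = 11, A[0][1] + B[1][0] = 0 + 5 = 5) = 5 (attained at k = 1)
  C[0][1] = min over k of (A[0][0] + B[0][1] = 3 + 5 = 8, A[0][1] + B[1][1] = 0 + 1 = 1) = 1 (attained at k = 1)
  C[1][0] = min over k of (A[1][0] + B[0][0] = 8 + 8 = 16, A[1][1] + B[1][0] = -5 + 5 = 0) = 0 (attained at k = 1)
  C[1][1] = min over k of (A[1][0] + B[0][1] = 8 + 5 = 13, A[1][1] + B[1][1] = -5 + 1 = -4) = -4 (attained at k = 1)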